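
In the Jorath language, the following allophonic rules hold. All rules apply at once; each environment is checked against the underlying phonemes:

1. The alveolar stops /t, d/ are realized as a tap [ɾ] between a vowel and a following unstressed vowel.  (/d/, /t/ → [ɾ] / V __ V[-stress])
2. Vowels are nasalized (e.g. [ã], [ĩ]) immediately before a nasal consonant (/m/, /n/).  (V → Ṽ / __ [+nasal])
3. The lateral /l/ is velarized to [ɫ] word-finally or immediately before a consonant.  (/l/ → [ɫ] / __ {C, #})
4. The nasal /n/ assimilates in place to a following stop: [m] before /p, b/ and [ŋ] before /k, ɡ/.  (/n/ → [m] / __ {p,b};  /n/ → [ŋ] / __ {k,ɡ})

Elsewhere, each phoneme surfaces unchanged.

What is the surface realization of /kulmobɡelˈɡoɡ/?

/k/ (word-initial): no rule targets it → [k].
/u/ (between /k/ and /l/) is in the target of rule 2 but the environment (before a nasal consonant) is not met → [u].
Rule 3 applies to /l/ (between /u/ and /m/: word-finally or immediately before a consonant) → [ɫ].
/m/ — not in any rule's target class → [m].
/o/ — between /m/ and /b/; rule 2 does not apply here → [o].
/b/ stays [b].
/ɡ/ (between /b/ and /e/): no rule targets it → [ɡ].
/e/ — between /ɡ/ and /l/; rule 2 does not apply here → [e].
/l/ meets the environment for rule 3 (word-finally or immediately before a consonant) → [ɫ].
/ɡ/ — not in any rule's target class → [ɡ].
/o/ (between /ɡ/ and /ɡ/): rule 2 targets it, but not before a nasal consonant → unchanged [o].
/ɡ/ — not in any rule's target class → [ɡ].

[kuɫmobɡeɫˈɡoɡ]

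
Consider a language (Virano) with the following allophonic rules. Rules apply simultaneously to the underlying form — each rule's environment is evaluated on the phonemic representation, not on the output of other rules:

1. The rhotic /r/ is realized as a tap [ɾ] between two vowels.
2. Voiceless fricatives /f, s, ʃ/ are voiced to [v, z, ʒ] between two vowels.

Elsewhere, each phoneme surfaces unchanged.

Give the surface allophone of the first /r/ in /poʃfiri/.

[ɾ]

/r/ (between /i/ and /i/): between two vowels, so rule 1 applies → [ɾ].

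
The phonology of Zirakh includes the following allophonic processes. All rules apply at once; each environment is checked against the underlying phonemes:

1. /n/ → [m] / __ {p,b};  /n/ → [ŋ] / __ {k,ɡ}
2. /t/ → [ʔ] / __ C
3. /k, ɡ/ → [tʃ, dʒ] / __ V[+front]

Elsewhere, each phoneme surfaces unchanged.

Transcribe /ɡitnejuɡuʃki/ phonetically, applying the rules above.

[dʒiʔnejuɡuʃtʃi]

/ɡ/ (word-initial): before a front vowel, so rule 3 applies → [dʒ].
/i/ (between /ɡ/ and /t/) is unaffected → [i].
/t/ — between /i/ and /n/, immediately before a consonant — surfaces as [ʔ] (rule 2).
/n/ (between /t/ and /e/) is in the target of rule 1 but the environment (before a labial or velar stop) is not met → [n].
/e/ (between /n/ and /j/) is unaffected → [e].
/j/ stays [j].
/u/ — not in any rule's target class → [u].
/ɡ/ (between /u/ and /u/) fails the environment for rule 3, so it stays [ɡ].
/u/ (between /ɡ/ and /ʃ/) is unaffected → [u].
/ʃ/ stays [ʃ].
Rule 3 applies to /k/ (between /ʃ/ and /i/: before a front vowel) → [tʃ].
/i/ — not in any rule's target class → [i].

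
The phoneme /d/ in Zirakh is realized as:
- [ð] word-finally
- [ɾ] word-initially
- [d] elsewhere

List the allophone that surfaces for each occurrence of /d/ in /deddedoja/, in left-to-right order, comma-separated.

Occurrence 1 (position 1): word-initially → [ɾ].
Occurrence 2 (position 3): no conditioning environment matches → elsewhere allophone [d].
Occurrence 3 (position 4): no conditioning environment matches → elsewhere allophone [d].
Occurrence 4 (position 6): no conditioning environment matches → elsewhere allophone [d].

[ɾ], [d], [d], [d]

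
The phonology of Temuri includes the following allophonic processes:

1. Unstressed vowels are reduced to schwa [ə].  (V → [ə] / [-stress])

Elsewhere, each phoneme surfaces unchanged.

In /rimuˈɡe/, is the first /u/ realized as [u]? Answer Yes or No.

No

/u/ (between /m/ and /ɡ/) occurs in an unstressed syllable → [ə] by rule 1.
The actual realization is [ə], not [u].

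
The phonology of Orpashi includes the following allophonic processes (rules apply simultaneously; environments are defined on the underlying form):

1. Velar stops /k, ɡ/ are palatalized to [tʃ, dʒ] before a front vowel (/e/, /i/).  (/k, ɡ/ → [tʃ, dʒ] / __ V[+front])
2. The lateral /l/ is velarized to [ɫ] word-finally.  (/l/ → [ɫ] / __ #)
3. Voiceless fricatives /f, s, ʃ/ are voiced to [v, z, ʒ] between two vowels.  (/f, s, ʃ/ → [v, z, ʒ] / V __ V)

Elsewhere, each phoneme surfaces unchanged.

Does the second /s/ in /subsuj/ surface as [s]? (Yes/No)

Yes

/s/ (between /b/ and /u/) is in the target of rule 3 but the environment (between two vowels) is not met → [s].
The actual realization is [s], which matches [s].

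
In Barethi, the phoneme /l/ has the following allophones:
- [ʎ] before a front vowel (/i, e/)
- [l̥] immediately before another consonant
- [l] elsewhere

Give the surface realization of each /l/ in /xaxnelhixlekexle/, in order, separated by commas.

[l̥], [ʎ], [ʎ]

Occurrence 1 (position 6): immediately before another consonant → [l̥].
Occurrence 2 (position 10): before a front vowel (/i, e/) → [ʎ].
Occurrence 3 (position 15): before a front vowel (/i, e/) → [ʎ].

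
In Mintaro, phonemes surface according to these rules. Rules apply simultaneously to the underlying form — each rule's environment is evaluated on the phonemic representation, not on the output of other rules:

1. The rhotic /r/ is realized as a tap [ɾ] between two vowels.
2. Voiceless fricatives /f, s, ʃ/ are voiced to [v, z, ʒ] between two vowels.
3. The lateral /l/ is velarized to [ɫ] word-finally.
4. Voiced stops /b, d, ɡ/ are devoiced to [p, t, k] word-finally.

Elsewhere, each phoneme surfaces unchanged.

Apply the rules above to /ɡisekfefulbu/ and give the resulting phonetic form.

[ɡizekfevulbu]

/ɡ/ (word-initial) is in the target of rule 4 but the environment (word-finally) is not met → [ɡ].
/s/ (between /i/ and /e/): between two vowels, so rule 2 applies → [z].
/f/ — between /k/ and /e/; rule 2 does not apply here → [f].
/f/ (between /e/ and /u/) occurs between two vowels → [v] by rule 2.
/l/ — between /u/ and /b/; rule 3 does not apply here → [l].
/b/ (between /l/ and /u/): rule 4 targets it, but not word-finally → unchanged [b].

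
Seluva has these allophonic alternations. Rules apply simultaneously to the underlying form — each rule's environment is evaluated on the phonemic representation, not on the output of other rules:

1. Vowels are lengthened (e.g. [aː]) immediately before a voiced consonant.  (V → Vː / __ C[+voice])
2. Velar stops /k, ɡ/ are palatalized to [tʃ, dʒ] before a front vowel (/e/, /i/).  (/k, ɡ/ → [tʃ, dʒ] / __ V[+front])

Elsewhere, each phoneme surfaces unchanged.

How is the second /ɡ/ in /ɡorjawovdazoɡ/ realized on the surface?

[ɡ]

/ɡ/ (word-final): rule 2 targets it, but not before a front vowel → unchanged [ɡ].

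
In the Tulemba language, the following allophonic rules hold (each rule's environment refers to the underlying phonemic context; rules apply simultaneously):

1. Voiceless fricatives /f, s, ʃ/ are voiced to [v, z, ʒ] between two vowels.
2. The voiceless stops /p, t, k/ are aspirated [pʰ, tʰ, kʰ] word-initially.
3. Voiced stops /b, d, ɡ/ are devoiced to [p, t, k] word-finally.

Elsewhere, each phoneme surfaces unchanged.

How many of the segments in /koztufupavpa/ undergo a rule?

2

Segments that undergo a rule: /k/ → [kʰ] (rule 2); /f/ → [v] (rule 1).
All other segments surface unchanged.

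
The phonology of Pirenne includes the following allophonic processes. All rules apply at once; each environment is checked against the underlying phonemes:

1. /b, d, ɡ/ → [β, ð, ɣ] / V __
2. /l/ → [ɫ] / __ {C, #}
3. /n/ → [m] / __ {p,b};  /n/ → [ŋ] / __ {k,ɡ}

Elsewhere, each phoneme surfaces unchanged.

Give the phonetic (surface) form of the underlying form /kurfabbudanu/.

/b/ meets the environment for rule 1 (immediately after a vowel) → [β].
/b/ (between /b/ and /u/): rule 1 targets it, but not immediately after a vowel → unchanged [b].
/d/ meets the environment for rule 1 (immediately after a vowel) → [ð].
/n/ (between /a/ and /u/) is in the target of rule 3 but the environment (before a labial or velar stop) is not met → [n].

[kurfaβbuðanu]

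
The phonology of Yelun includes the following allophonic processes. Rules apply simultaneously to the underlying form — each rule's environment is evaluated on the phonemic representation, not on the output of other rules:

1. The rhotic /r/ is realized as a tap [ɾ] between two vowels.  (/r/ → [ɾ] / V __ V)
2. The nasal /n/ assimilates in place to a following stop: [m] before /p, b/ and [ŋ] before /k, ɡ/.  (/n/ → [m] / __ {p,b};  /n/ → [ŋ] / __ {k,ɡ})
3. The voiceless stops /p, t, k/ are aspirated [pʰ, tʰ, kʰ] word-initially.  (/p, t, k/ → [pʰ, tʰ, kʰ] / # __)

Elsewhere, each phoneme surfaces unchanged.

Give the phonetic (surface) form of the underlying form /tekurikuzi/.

[tʰekuɾikuzi]

Rule 3 applies to /t/ (word-initial: word-initially) → [tʰ].
/e/ stays [e].
/k/ — between /e/ and /u/; rule 3 does not apply here → [k].
/u/ (between /k/ and /r/) is unaffected → [u].
/r/ — between /u/ and /i/, between two vowels — surfaces as [ɾ] (rule 1).
/i/ stays [i].
/k/ — between /i/ and /u/; rule 3 does not apply here → [k].
/u/ (between /k/ and /z/): no rule targets it → [u].
/z/ — not in any rule's target class → [z].
/i/ stays [i].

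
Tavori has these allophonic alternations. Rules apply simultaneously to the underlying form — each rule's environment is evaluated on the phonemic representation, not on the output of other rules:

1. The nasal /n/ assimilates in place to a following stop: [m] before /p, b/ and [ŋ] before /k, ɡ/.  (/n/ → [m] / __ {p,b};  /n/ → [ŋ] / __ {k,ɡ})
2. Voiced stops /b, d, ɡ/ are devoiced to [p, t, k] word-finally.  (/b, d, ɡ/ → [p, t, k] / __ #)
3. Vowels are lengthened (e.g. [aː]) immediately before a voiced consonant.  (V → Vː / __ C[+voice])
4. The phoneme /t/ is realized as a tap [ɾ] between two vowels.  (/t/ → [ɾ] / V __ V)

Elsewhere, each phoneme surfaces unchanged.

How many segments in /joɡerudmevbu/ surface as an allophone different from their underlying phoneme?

4

Segments that undergo a rule: /o/ → [oː] (rule 3); /e/ → [eː] (rule 3); /u/ → [uː] (rule 3); /e/ → [eː] (rule 3).
All other segments surface unchanged.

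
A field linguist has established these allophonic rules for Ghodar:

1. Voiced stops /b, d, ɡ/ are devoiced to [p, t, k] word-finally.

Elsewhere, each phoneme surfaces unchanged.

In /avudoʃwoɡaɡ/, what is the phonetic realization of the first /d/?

[d]

/d/ (between /u/ and /o/): rule 1 targets it, but not word-finally → unchanged [d].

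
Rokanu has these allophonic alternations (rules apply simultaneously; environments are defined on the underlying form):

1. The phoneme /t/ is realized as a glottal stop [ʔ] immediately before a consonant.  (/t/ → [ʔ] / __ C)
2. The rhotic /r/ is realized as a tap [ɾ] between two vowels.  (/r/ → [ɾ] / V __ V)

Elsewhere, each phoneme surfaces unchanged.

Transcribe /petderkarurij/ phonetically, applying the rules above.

[peʔderkaɾuɾij]

/t/ (between /e/ and /d/) occurs immediately before a consonant → [ʔ] by rule 1.
/r/ — between /e/ and /k/; rule 2 does not apply here → [r].
/r/ — between /a/ and /u/, between two vowels — surfaces as [ɾ] (rule 2).
Rule 2 applies to /r/ (between /u/ and /i/: between two vowels) → [ɾ].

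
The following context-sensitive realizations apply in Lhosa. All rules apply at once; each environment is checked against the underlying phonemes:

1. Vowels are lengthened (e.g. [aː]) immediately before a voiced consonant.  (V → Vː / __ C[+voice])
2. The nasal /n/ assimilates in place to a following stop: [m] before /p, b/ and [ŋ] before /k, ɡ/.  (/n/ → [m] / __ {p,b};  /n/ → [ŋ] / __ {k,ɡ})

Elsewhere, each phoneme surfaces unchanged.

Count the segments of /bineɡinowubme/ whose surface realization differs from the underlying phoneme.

5

Segments that undergo a rule: /i/ → [iː] (rule 1); /e/ → [eː] (rule 1); /i/ → [iː] (rule 1); /o/ → [oː] (rule 1); /u/ → [uː] (rule 1).
All other segments surface unchanged.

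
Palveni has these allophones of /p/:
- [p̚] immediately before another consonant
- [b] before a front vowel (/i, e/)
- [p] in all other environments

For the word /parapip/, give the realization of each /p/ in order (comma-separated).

[p], [b], [p]

Occurrence 1 (position 1): no conditioning environment matches → elsewhere allophone [p].
Occurrence 2 (position 5): before a front vowel (/i, e/) → [b].
Occurrence 3 (position 7): no conditioning environment matches → elsewhere allophone [p].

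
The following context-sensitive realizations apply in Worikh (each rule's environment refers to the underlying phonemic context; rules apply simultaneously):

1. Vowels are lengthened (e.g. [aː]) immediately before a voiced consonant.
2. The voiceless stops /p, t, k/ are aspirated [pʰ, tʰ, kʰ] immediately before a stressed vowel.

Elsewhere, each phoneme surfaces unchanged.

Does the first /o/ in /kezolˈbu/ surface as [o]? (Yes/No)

/o/ — between /z/ and /l/, before a voiced consonant — surfaces as [oː] (rule 1).
The actual realization is [oː], not [o].

No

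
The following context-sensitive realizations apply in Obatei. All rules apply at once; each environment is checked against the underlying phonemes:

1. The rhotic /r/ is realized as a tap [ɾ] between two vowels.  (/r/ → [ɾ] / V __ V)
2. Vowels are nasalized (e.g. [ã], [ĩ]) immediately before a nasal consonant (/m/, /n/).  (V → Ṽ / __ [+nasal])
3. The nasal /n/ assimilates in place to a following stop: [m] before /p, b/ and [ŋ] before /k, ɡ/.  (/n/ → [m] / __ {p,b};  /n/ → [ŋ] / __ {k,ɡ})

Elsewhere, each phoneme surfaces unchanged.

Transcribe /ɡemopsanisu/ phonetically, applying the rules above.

/e/ (between /ɡ/ and /m/): before a nasal consonant, so rule 2 applies → [ẽ].
/o/ — between /m/ and /p/; rule 2 does not apply here → [o].
Rule 2 applies to /a/ (between /s/ and /n/: before a nasal consonant) → [ã].
/n/ (between /a/ and /i/): rule 3 targets it, but not before a labial or velar stop → unchanged [n].
/i/ (between /n/ and /s/) fails the environment for rule 2, so it stays [i].
/u/ (word-final): rule 2 targets it, but not before a nasal consonant → unchanged [u].

[ɡẽmopsãnisu]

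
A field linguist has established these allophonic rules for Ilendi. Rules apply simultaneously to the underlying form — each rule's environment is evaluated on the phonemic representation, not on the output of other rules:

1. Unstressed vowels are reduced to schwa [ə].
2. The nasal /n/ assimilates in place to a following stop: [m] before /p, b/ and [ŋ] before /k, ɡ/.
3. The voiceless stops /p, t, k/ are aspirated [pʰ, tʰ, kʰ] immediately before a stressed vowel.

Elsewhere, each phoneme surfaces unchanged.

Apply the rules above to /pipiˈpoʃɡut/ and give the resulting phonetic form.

[pəpəˈpʰoʃɡət]

/p/ — word-initial; rule 3 does not apply here → [p].
/i/ (between /p/ and /p/): in an unstressed syllable, so rule 1 applies → [ə].
/p/ — between /i/ and /i/; rule 3 does not apply here → [p].
Rule 1 applies to /i/ (between /p/ and /p/: in an unstressed syllable) → [ə].
/p/ meets the environment for rule 3 (immediately before a stressed vowel) → [pʰ].
/o/ (between /p/ and /ʃ/): rule 1 targets it, but not in an unstressed syllable → unchanged [o].
/ʃ/ — not in any rule's target class → [ʃ].
/ɡ/ (between /ʃ/ and /u/): no rule targets it → [ɡ].
/u/ (between /ɡ/ and /t/) occurs in an unstressed syllable → [ə] by rule 1.
/t/ — word-final; rule 3 does not apply here → [t].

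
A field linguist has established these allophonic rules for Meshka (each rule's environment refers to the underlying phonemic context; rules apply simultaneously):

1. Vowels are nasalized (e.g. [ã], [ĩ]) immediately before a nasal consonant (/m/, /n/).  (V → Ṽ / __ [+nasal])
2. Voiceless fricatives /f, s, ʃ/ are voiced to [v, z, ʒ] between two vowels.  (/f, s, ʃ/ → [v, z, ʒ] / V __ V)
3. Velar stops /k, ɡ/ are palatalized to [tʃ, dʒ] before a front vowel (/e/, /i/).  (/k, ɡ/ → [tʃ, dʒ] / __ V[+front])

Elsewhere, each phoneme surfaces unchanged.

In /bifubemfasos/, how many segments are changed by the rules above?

3

Segments that undergo a rule: /f/ → [v] (rule 2); /e/ → [ẽ] (rule 1); /s/ → [z] (rule 2).
All other segments surface unchanged.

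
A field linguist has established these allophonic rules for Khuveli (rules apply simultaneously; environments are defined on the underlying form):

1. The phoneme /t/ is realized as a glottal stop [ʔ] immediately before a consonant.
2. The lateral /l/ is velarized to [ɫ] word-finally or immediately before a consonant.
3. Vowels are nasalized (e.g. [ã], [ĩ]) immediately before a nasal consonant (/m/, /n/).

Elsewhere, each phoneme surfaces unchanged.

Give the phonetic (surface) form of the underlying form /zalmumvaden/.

[zaɫmũmvadẽn]

/a/ (between /z/ and /l/): rule 3 targets it, but not before a nasal consonant → unchanged [a].
/l/ meets the environment for rule 2 (word-finally or immediately before a consonant) → [ɫ].
Rule 3 applies to /u/ (between /m/ and /m/: before a nasal consonant) → [ũ].
/a/ (between /v/ and /d/) fails the environment for rule 3, so it stays [a].
/e/ — between /d/ and /n/, before a nasal consonant — surfaces as [ẽ] (rule 3).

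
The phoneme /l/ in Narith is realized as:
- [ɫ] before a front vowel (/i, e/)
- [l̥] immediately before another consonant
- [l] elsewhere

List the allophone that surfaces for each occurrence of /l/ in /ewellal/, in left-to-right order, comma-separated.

[l̥], [l], [l]

Occurrence 1 (position 4): immediately before another consonant → [l̥].
Occurrence 2 (position 5): no conditioning environment matches → elsewhere allophone [l].
Occurrence 3 (position 7): no conditioning environment matches → elsewhere allophone [l].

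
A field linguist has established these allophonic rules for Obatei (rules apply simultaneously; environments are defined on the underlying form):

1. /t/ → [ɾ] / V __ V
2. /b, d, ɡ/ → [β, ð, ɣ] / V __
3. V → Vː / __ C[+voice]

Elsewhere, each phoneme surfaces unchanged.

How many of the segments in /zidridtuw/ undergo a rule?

5

Segments that undergo a rule: /i/ → [iː] (rule 3); /d/ → [ð] (rule 2); /i/ → [iː] (rule 3); /d/ → [ð] (rule 2); /u/ → [uː] (rule 3).
All other segments surface unchanged.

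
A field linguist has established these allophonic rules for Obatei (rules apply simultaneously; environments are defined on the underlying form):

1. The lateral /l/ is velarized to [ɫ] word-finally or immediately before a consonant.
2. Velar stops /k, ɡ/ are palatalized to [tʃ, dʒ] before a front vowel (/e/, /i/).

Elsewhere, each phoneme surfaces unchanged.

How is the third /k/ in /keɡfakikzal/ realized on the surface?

[k]

/k/ — between /i/ and /z/; rule 2 does not apply here → [k].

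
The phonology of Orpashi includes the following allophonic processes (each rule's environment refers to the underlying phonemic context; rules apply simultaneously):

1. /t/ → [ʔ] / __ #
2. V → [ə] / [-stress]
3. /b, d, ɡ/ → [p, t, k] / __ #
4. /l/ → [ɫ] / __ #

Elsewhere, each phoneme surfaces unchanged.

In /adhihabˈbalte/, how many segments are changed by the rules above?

4

Segments that undergo a rule: /a/ → [ə] (rule 2); /i/ → [ə] (rule 2); /a/ → [ə] (rule 2); /e/ → [ə] (rule 2).
All other segments surface unchanged.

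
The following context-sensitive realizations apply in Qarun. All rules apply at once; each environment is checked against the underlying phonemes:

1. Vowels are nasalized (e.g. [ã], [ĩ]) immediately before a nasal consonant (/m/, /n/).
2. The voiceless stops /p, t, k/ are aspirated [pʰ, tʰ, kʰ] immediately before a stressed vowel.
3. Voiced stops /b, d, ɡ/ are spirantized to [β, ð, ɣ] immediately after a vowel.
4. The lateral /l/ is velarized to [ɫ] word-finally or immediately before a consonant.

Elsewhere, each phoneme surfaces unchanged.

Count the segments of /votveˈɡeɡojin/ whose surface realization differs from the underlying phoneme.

Segments that undergo a rule: /ɡ/ → [ɣ] (rule 3); /ɡ/ → [ɣ] (rule 3); /i/ → [ĩ] (rule 1).
All other segments surface unchanged.

3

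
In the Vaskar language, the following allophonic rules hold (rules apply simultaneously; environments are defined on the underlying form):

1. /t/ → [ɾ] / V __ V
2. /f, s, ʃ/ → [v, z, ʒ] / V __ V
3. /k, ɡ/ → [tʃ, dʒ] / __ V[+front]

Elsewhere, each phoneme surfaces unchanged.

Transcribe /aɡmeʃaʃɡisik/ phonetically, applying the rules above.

/a/ (word-initial): no rule targets it → [a].
/ɡ/ (between /a/ and /m/): rule 3 targets it, but not before a front vowel → unchanged [ɡ].
/m/ (between /ɡ/ and /e/): no rule targets it → [m].
/e/ stays [e].
/ʃ/ meets the environment for rule 2 (between two vowels) → [ʒ].
/a/ (between /ʃ/ and /ʃ/): no rule targets it → [a].
/ʃ/ (between /a/ and /ɡ/) is in the target of rule 2 but the environment (between two vowels) is not met → [ʃ].
/ɡ/ (between /ʃ/ and /i/) occurs before a front vowel → [dʒ] by rule 3.
/i/ (between /ɡ/ and /s/) is unaffected → [i].
/s/ meets the environment for rule 2 (between two vowels) → [z].
/i/ (between /s/ and /k/) is unaffected → [i].
/k/ (word-final): rule 3 targets it, but not before a front vowel → unchanged [k].

[aɡmeʒaʃdʒizik]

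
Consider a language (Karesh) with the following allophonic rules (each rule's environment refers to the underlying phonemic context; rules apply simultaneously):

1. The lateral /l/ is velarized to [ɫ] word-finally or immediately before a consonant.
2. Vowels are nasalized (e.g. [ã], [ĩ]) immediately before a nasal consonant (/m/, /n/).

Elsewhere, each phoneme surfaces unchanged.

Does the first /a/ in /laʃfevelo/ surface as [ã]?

/a/ (between /l/ and /ʃ/): rule 2 targets it, but not before a nasal consonant → unchanged [a].
The actual realization is [a], not [ã].

No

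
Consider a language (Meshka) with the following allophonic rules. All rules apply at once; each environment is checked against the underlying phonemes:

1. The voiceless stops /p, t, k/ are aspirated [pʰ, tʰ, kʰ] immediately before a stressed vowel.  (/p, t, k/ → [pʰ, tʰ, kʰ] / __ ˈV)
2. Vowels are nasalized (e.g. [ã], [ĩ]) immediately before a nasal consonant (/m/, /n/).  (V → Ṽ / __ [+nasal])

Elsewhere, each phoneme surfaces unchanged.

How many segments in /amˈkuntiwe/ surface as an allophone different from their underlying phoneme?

Segments that undergo a rule: /a/ → [ã] (rule 2); /k/ → [kʰ] (rule 1); /u/ → [ũ] (rule 2).
All other segments surface unchanged.

3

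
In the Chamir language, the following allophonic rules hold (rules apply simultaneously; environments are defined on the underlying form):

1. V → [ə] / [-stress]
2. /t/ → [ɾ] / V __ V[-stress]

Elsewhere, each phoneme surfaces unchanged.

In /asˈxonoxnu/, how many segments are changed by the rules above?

Segments that undergo a rule: /a/ → [ə] (rule 1); /o/ → [ə] (rule 1); /u/ → [ə] (rule 1).
All other segments surface unchanged.

3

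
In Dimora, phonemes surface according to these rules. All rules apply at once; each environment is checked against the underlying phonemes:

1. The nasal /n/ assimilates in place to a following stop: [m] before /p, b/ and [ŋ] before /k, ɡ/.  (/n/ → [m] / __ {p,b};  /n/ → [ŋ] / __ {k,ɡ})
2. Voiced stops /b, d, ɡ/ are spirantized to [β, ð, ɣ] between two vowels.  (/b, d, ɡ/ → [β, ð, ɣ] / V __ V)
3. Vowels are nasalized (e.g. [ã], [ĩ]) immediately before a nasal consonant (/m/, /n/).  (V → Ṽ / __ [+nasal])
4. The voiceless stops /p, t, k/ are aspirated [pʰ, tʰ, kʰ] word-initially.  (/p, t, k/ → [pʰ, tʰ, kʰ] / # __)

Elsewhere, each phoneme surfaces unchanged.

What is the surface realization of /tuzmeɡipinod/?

[tʰuzmeɣipĩnod]

/t/ (word-initial) occurs word-initially → [tʰ] by rule 4.
/u/ — between /t/ and /z/; rule 3 does not apply here → [u].
/z/ — not in any rule's target class → [z].
/m/ (between /z/ and /e/): no rule targets it → [m].
/e/ (between /m/ and /ɡ/): rule 3 targets it, but not before a nasal consonant → unchanged [e].
/ɡ/ — between /e/ and /i/, between two vowels — surfaces as [ɣ] (rule 2).
/i/ (between /ɡ/ and /p/): rule 3 targets it, but not before a nasal consonant → unchanged [i].
/p/ (between /i/ and /i/) is in the target of rule 4 but the environment (word-initially) is not met → [p].
/i/ — between /p/ and /n/, before a nasal consonant — surfaces as [ĩ] (rule 3).
/n/ (between /i/ and /o/): rule 1 targets it, but not before a labial or velar stop → unchanged [n].
/o/ (between /n/ and /d/) fails the environment for rule 3, so it stays [o].
/d/ (word-final) fails the environment for rule 2, so it stays [d].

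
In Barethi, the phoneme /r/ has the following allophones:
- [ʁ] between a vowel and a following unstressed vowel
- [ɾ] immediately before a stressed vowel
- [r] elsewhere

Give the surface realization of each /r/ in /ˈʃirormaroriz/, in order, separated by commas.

Occurrence 1 (position 3): between a vowel and a following unstressed vowel → [ʁ].
Occurrence 2 (position 5): no conditioning environment matches → elsewhere allophone [r].
Occurrence 3 (position 8): between a vowel and a following unstressed vowel → [ʁ].
Occurrence 4 (position 10): between a vowel and a following unstressed vowel → [ʁ].

[ʁ], [r], [ʁ], [ʁ]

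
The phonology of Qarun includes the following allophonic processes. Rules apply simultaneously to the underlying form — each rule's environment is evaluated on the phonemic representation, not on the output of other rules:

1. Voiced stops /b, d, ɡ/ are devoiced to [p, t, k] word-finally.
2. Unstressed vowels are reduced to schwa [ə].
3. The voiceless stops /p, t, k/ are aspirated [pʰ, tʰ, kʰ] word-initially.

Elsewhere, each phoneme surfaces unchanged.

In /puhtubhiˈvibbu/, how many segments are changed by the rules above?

5

Segments that undergo a rule: /p/ → [pʰ] (rule 3); /u/ → [ə] (rule 2); /u/ → [ə] (rule 2); /i/ → [ə] (rule 2); /u/ → [ə] (rule 2).
All other segments surface unchanged.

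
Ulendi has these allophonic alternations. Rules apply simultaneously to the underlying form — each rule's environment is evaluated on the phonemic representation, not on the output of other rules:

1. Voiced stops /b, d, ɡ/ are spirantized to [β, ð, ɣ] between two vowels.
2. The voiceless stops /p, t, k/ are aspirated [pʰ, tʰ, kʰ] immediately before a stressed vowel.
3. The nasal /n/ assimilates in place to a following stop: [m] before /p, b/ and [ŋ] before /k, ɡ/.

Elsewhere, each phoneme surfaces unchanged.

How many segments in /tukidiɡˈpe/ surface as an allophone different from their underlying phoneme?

2

Segments that undergo a rule: /d/ → [ð] (rule 1); /p/ → [pʰ] (rule 2).
All other segments surface unchanged.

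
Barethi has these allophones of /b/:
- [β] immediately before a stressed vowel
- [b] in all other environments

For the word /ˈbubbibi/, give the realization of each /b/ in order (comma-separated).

Occurrence 1 (position 1): immediately before a stressed vowel → [β].
Occurrence 2 (position 3): no conditioning environment matches → elsewhere allophone [b].
Occurrence 3 (position 4): no conditioning environment matches → elsewhere allophone [b].
Occurrence 4 (position 6): no conditioning environment matches → elsewhere allophone [b].

[β], [b], [b], [b]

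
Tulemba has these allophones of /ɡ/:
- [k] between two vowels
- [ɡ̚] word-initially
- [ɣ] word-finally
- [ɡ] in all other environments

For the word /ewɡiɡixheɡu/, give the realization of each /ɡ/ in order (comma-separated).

[ɡ], [k], [k]

Occurrence 1 (position 3): no conditioning environment matches → elsewhere allophone [ɡ].
Occurrence 2 (position 5): between two vowels → [k].
Occurrence 3 (position 10): between two vowels → [k].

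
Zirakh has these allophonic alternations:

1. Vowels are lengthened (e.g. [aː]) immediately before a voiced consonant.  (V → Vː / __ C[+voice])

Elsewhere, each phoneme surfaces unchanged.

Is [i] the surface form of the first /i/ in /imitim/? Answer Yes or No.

/i/ (word-initial) occurs before a voiced consonant → [iː] by rule 1.
The actual realization is [iː], not [i].

No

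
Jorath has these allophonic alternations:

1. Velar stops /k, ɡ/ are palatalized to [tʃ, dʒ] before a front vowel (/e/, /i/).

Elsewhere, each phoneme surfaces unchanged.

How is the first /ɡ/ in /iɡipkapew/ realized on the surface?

[dʒ]

Rule 1 applies to /ɡ/ (between /i/ and /i/: before a front vowel) → [dʒ].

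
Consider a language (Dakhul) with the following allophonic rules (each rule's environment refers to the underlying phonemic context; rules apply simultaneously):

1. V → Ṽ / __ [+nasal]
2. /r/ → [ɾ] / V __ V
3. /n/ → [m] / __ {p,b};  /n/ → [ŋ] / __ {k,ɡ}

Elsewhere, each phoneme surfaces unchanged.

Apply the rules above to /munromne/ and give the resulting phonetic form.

[mũnrõmne]

/m/ — not in any rule's target class → [m].
Rule 1 applies to /u/ (between /m/ and /n/: before a nasal consonant) → [ũ].
/n/ (between /u/ and /r/): rule 3 targets it, but not before a labial or velar stop → unchanged [n].
/r/ — between /n/ and /o/; rule 2 does not apply here → [r].
Rule 1 applies to /o/ (between /r/ and /m/: before a nasal consonant) → [õ].
/m/ — not in any rule's target class → [m].
/n/ — between /m/ and /e/; rule 3 does not apply here → [n].
/e/ (word-final): rule 1 targets it, but not before a nasal consonant → unchanged [e].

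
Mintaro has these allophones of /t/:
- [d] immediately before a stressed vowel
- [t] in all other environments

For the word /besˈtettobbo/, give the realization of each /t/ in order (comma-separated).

[d], [t], [t]

Occurrence 1 (position 4): immediately before a stressed vowel → [d].
Occurrence 2 (position 6): no conditioning environment matches → elsewhere allophone [t].
Occurrence 3 (position 7): no conditioning environment matches → elsewhere allophone [t].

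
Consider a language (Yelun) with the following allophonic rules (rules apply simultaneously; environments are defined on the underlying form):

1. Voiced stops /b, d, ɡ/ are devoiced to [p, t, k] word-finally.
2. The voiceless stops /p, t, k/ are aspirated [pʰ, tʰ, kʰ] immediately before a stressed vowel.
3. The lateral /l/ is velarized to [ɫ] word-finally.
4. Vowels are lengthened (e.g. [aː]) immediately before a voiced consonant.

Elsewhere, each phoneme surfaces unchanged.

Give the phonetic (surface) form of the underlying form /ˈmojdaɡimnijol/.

[ˈmoːjdaːɡiːmniːjoːɫ]

/o/ (between /m/ and /j/): before a voiced consonant, so rule 4 applies → [oː].
/d/ (between /j/ and /a/) fails the environment for rule 1, so it stays [d].
Rule 4 applies to /a/ (between /d/ and /ɡ/: before a voiced consonant) → [aː].
/ɡ/ (between /a/ and /i/): rule 1 targets it, but not word-finally → unchanged [ɡ].
Rule 4 applies to /i/ (between /ɡ/ and /m/: before a voiced consonant) → [iː].
/i/ (between /n/ and /j/): before a voiced consonant, so rule 4 applies → [iː].
/o/ (between /j/ and /l/) occurs before a voiced consonant → [oː] by rule 4.
/l/ meets the environment for rule 3 (word-finally) → [ɫ].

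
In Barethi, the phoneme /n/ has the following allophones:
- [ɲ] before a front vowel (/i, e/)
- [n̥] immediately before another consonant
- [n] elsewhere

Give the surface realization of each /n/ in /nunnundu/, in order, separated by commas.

[n], [n̥], [n], [n̥]

Occurrence 1 (position 1): no conditioning environment matches → elsewhere allophone [n].
Occurrence 2 (position 3): immediately before another consonant → [n̥].
Occurrence 3 (position 4): no conditioning environment matches → elsewhere allophone [n].
Occurrence 4 (position 6): immediately before another consonant → [n̥].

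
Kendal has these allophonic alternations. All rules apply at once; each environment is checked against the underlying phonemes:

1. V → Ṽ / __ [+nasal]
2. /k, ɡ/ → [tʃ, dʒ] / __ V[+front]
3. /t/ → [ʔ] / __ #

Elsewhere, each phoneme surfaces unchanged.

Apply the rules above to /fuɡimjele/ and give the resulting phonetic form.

/f/ stays [f].
/u/ (between /f/ and /ɡ/): rule 1 targets it, but not before a nasal consonant → unchanged [u].
/ɡ/ — between /u/ and /i/, before a front vowel — surfaces as [dʒ] (rule 2).
/i/ meets the environment for rule 1 (before a nasal consonant) → [ĩ].
/m/ stays [m].
/j/ (between /m/ and /e/): no rule targets it → [j].
/e/ (between /j/ and /l/) fails the environment for rule 1, so it stays [e].
/l/ stays [l].
/e/ — word-final; rule 1 does not apply here → [e].

[fudʒĩmjele]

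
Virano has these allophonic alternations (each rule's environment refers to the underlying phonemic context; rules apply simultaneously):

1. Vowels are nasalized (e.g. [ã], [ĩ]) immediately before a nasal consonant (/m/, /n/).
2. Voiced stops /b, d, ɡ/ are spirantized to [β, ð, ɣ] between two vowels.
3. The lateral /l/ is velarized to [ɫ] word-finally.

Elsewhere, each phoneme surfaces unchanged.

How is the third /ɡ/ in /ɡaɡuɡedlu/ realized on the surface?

/ɡ/ — between /u/ and /e/, between two vowels — surfaces as [ɣ] (rule 2).

[ɣ]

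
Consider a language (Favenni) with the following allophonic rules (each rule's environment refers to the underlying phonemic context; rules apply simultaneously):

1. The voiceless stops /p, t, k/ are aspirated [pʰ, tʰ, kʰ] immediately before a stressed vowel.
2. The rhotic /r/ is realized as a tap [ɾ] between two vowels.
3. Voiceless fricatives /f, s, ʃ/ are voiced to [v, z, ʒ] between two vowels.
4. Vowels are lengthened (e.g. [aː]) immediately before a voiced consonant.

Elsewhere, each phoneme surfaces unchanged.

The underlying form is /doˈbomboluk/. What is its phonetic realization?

[doːˈboːmboːluk]

/d/ (word-initial): no rule targets it → [d].
/o/ — between /d/ and /b/, before a voiced consonant — surfaces as [oː] (rule 4).
/b/ (between /o/ and /o/) is unaffected → [b].
Rule 4 applies to /o/ (between /b/ and /m/: before a voiced consonant) → [oː].
/m/ (between /o/ and /b/): no rule targets it → [m].
/b/ (between /m/ and /o/) is unaffected → [b].
/o/ (between /b/ and /l/) occurs before a voiced consonant → [oː] by rule 4.
/l/ (between /o/ and /u/): no rule targets it → [l].
/u/ (between /l/ and /k/) fails the environment for rule 4, so it stays [u].
/k/ (word-final): rule 1 targets it, but not immediately before a stressed vowel → unchanged [k].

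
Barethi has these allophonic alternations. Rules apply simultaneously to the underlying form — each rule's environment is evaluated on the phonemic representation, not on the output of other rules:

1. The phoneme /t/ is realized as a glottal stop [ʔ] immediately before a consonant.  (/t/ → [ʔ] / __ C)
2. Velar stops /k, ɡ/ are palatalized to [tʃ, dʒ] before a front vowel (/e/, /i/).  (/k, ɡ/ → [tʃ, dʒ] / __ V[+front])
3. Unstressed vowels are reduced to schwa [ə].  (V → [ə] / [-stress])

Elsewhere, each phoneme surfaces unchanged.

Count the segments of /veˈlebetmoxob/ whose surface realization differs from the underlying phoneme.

Segments that undergo a rule: /e/ → [ə] (rule 3); /e/ → [ə] (rule 3); /t/ → [ʔ] (rule 1); /o/ → [ə] (rule 3); /o/ → [ə] (rule 3).
All other segments surface unchanged.

5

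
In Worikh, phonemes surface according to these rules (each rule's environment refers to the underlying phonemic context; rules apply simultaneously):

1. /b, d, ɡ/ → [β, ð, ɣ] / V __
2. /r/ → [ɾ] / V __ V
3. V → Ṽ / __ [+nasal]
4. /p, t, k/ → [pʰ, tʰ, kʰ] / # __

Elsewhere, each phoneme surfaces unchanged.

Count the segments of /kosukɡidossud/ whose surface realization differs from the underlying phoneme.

3

Segments that undergo a rule: /k/ → [kʰ] (rule 4); /d/ → [ð] (rule 1); /d/ → [ð] (rule 1).
All other segments surface unchanged.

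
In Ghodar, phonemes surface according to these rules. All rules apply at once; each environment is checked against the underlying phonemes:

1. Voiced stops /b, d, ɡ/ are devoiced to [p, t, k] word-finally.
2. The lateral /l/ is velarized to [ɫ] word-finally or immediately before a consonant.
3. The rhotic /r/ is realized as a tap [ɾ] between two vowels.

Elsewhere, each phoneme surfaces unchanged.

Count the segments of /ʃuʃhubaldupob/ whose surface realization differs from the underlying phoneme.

Segments that undergo a rule: /l/ → [ɫ] (rule 2); /b/ → [p] (rule 1).
All other segments surface unchanged.

2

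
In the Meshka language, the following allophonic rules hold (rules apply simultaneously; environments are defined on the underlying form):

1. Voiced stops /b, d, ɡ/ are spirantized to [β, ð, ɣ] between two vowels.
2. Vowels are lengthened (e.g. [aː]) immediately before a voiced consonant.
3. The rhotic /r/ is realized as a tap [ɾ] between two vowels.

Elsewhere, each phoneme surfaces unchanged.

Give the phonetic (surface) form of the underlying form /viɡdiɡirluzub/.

/v/ (word-initial): no rule targets it → [v].
/i/ (between /v/ and /ɡ/) occurs before a voiced consonant → [iː] by rule 2.
/ɡ/ (between /i/ and /d/) fails the environment for rule 1, so it stays [ɡ].
/d/ (between /ɡ/ and /i/) fails the environment for rule 1, so it stays [d].
/i/ — between /d/ and /ɡ/, before a voiced consonant — surfaces as [iː] (rule 2).
/ɡ/ (between /i/ and /i/): between two vowels, so rule 1 applies → [ɣ].
/i/ meets the environment for rule 2 (before a voiced consonant) → [iː].
/r/ (between /i/ and /l/) fails the environment for rule 3, so it stays [r].
/l/ (between /r/ and /u/) is unaffected → [l].
/u/ (between /l/ and /z/) occurs before a voiced consonant → [uː] by rule 2.
/z/ — not in any rule's target class → [z].
/u/ (between /z/ and /b/) occurs before a voiced consonant → [uː] by rule 2.
/b/ (word-final): rule 1 targets it, but not between two vowels → unchanged [b].

[viːɡdiːɣiːrluːzuːb]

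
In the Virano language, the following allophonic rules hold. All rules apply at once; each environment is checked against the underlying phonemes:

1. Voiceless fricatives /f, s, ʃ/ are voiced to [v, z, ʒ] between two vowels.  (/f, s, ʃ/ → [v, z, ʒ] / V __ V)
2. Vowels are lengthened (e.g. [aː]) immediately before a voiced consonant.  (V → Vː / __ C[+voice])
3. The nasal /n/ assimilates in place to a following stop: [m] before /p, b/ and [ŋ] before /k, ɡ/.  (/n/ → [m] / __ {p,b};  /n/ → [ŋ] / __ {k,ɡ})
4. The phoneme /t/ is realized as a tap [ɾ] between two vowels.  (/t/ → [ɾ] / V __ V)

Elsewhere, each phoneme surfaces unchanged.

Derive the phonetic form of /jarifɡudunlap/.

/a/ (between /j/ and /r/): before a voiced consonant, so rule 2 applies → [aː].
/i/ — between /r/ and /f/; rule 2 does not apply here → [i].
/f/ (between /i/ and /ɡ/): rule 1 targets it, but not between two vowels → unchanged [f].
/u/ (between /ɡ/ and /d/): before a voiced consonant, so rule 2 applies → [uː].
/u/ — between /d/ and /n/, before a voiced consonant — surfaces as [uː] (rule 2).
/n/ (between /u/ and /l/) is in the target of rule 3 but the environment (before a labial or velar stop) is not met → [n].
/a/ (between /l/ and /p/): rule 2 targets it, but not before a voiced consonant → unchanged [a].

[jaːrifɡuːduːnlap]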